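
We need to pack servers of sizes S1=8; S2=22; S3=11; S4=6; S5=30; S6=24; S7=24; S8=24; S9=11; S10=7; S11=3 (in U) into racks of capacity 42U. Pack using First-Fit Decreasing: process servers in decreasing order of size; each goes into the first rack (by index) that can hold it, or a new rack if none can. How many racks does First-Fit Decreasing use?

Sorted descending: 30, 24, 24, 24, 22, 11, 11, 8, 7, 6, 3.
30U → rack 1 (remaining 12U)
24U → rack 2 (remaining 18U)
24U → rack 3 (remaining 18U)
24U → rack 4 (remaining 18U)
22U → rack 5 (remaining 20U)
11U → rack 1 (remaining 1U)
11U → rack 2 (remaining 7U)
8U → rack 3 (remaining 10U)
7U → rack 2 (remaining 0U)
6U → rack 3 (remaining 4U)
3U → rack 3 (remaining 1U)
Final racks: [30,11] [24,11,7] [24,8,6,3] [24] [22].

5 racks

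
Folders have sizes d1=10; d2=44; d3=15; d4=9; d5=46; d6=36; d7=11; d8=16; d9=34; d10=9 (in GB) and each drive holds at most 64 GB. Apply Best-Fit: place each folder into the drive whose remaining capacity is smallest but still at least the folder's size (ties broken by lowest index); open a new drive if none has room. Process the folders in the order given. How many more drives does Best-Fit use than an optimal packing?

0

Best-Fit: [10,44,9] [15,46] [36,11,16] [34,9] → 4 drives.
Total size 230 GB; any packing needs at least ⌈230/64⌉ = 4 drives.
So 4 is already optimal.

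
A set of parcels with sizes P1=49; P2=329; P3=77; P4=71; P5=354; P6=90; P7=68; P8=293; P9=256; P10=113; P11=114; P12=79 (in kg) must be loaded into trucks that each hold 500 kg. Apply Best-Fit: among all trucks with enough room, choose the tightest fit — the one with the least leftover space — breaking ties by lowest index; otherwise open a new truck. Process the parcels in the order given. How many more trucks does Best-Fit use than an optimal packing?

0

Best-Fit: [49,329,77] [71,354,68] [90,293,113] [256,114,79] → 4 trucks.
Total size 1893 kg; any packing needs at least ⌈1893/500⌉ = 4 trucks.
So 4 is already optimal.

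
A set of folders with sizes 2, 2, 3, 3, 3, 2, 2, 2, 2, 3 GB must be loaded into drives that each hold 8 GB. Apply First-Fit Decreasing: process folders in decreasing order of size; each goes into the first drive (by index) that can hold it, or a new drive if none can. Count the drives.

3 drives

Sorted descending: 3, 3, 3, 3, 2, 2, 2, 2, 2, 2.
drive 1: place 3 GB, 5 GB left
drive 1: place 3 GB, 2 GB left
drive 2: place 3 GB, 5 GB left
drive 2: place 3 GB, 2 GB left
drive 1: place 2 GB, 0 GB left
drive 2: place 2 GB, 0 GB left
drive 3: place 2 GB, 6 GB left
drive 3: place 2 GB, 4 GB left
drive 3: place 2 GB, 2 GB left
drive 3: place 2 GB, 0 GB left
Final drives: [3,3,2] [3,3,2] [2,2,2,2].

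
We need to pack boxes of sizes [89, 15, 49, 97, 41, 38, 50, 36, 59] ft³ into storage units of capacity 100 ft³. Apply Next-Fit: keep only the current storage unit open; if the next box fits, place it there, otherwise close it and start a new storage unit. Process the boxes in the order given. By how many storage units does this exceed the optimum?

1

Next-Fit: [89] [15,49] [97] [41,38] [50,36] [59] → 6 storage units.
Total size 474 ft³; any packing needs at least ⌈474/100⌉ = 5 storage units.
An optimal packing achieves that bound: [97] [89] [59,41] [50,49] [38,36,15] → 5 storage units.
Excess: 6 − 5 = 1.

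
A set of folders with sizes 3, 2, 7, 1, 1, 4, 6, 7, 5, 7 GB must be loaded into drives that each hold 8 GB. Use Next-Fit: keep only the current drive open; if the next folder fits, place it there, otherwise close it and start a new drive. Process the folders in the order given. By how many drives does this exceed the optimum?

1

Next-Fit: [3,2] [7,1] [1,4] [6] [7] [5] [7] → 7 drives.
Total size 43 GB; any packing needs at least ⌈43/8⌉ = 6 drives.
An optimal packing achieves that bound: [7,1] [7,1] [7] [6,2] [5,3] [4] → 6 drives.
Excess: 7 − 6 = 1.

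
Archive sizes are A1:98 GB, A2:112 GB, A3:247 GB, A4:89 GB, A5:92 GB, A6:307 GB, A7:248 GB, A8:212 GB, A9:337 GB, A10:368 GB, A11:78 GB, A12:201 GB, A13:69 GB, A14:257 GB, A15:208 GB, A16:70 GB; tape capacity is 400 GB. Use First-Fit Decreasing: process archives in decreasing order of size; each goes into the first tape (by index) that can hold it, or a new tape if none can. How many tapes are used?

9 tapes

Sorted descending: 368, 337, 307, 257, 248, 247, 212, 208, 201, 112, 98, 92, 89, 78, 70, 69.
Put 368 GB in tape 1; 32 GB remain.
Put 337 GB in tape 2; 63 GB remain.
Put 307 GB in tape 3; 93 GB remain.
Put 257 GB in tape 4; 143 GB remain.
Put 248 GB in tape 5; 152 GB remain.
Put 247 GB in tape 6; 153 GB remain.
Put 212 GB in tape 7; 188 GB remain.
Put 208 GB in tape 8; 192 GB remain.
Put 201 GB in tape 9; 199 GB remain.
Put 112 GB in tape 4; 31 GB remain.
Put 98 GB in tape 5; 54 GB remain.
Put 92 GB in tape 3; 1 GB remain.
Put 89 GB in tape 6; 64 GB remain.
Put 78 GB in tape 7; 110 GB remain.
Put 70 GB in tape 7; 40 GB remain.
Put 69 GB in tape 8; 123 GB remain.
Final tapes: [368] [337] [307,92] [257,112] [248,98] [247,89] [212,78,70] [208,69] [201].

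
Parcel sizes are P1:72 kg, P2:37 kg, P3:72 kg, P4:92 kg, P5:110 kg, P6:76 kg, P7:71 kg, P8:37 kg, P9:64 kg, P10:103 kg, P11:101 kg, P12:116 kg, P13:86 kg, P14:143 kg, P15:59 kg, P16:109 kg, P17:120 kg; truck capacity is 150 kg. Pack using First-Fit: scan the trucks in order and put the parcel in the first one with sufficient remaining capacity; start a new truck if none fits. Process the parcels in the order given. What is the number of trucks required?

12 trucks

Put P1 (72 kg) in truck 1; 78 kg remain.
Put P2 (37 kg) in truck 1; 41 kg remain.
Put P3 (72 kg) in truck 2; 78 kg remain.
Put P4 (92 kg) in truck 3; 58 kg remain.
Put P5 (110 kg) in truck 4; 40 kg remain.
Put P6 (76 kg) in truck 2; 2 kg remain.
Put P7 (71 kg) in truck 5; 79 kg remain.
Put P8 (37 kg) in truck 1; 4 kg remain.
Put P9 (64 kg) in truck 5; 15 kg remain.
Put P10 (103 kg) in truck 6; 47 kg remain.
Put P11 (101 kg) in truck 7; 49 kg remain.
Put P12 (116 kg) in truck 8; 34 kg remain.
Put P13 (86 kg) in truck 9; 64 kg remain.
Put P14 (143 kg) in truck 10; 7 kg remain.
Put P15 (59 kg) in truck 9; 5 kg remain.
Put P16 (109 kg) in truck 11; 41 kg remain.
Put P17 (120 kg) in truck 12; 30 kg remain.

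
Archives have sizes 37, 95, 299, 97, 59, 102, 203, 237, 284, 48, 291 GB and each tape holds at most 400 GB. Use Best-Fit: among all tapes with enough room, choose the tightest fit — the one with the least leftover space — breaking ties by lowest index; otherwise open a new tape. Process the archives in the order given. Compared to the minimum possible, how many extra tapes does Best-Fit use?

1

Best-Fit: [37,95,59,102,48] [299,97] [203] [237] [284] [291] → 6 tapes.
Total size 1752 GB; any packing needs at least ⌈1752/400⌉ = 5 tapes.
An optimal packing achieves that bound: [299,97] [291,102] [284,95] [237,59,48,37] [203] → 5 tapes.
Excess: 6 − 5 = 1.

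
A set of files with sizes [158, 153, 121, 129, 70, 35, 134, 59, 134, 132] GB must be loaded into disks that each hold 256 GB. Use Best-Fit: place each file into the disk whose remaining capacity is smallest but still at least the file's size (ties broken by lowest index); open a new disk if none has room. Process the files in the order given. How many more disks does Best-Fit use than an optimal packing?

Best-Fit: [158,70] [153,35,59] [121,129] [134] [134] [132] → 6 disks.
6 files exceed 128 GB (half the capacity), and no two of those can share a disk, so at least 6 disks are needed.
So 6 is already optimal.

0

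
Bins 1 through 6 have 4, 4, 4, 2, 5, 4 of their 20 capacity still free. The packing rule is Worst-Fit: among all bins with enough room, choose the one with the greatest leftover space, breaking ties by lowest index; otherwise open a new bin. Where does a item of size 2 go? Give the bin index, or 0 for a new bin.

Bins with room: bin 1 (4), bin 2 (4), bin 3 (4), bin 4 (2), bin 5 (5), bin 6 (4).
Most room is bin 5 with 5 free.

5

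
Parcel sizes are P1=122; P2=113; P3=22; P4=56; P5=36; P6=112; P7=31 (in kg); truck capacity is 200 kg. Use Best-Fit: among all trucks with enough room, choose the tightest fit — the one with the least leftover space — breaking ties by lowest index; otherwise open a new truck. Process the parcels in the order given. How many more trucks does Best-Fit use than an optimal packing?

0

Best-Fit: [122,22,56] [113,36,31] [112] → 3 trucks.
Total size 492 kg; any packing needs at least ⌈492/200⌉ = 3 trucks.
So 3 is already optimal.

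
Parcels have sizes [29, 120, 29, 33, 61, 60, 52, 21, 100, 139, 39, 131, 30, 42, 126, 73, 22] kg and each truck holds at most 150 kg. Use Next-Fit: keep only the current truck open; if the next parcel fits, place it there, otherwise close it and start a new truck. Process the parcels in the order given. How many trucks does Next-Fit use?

10

Put 29 kg in truck 1; 121 kg remain.
Put 120 kg in truck 1; 1 kg remain.
Put 29 kg in truck 2; 121 kg remain.
Put 33 kg in truck 2; 88 kg remain.
Put 61 kg in truck 2; 27 kg remain.
Put 60 kg in truck 3; 90 kg remain.
Put 52 kg in truck 3; 38 kg remain.
Put 21 kg in truck 3; 17 kg remain.
Put 100 kg in truck 4; 50 kg remain.
Put 139 kg in truck 5; 11 kg remain.
Put 39 kg in truck 6; 111 kg remain.
Put 131 kg in truck 7; 19 kg remain.
Put 30 kg in truck 8; 120 kg remain.
Put 42 kg in truck 8; 78 kg remain.
Put 126 kg in truck 9; 24 kg remain.
Put 73 kg in truck 10; 77 kg remain.
Put 22 kg in truck 10; 55 kg remain.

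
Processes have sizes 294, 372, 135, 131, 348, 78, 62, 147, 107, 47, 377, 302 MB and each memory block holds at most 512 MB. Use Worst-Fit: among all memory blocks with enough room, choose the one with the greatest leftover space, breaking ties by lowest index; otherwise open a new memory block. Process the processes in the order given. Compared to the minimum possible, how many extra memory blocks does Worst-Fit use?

1

Worst-Fit: [294,135] [372,131] [348,78,62] [147,107,47] [377] [302] → 6 memory blocks.
Total size 2400 MB; any packing needs at least ⌈2400/512⌉ = 5 memory blocks.
An optimal packing achieves that bound: [377,135] [372,131] [348,147] [302,107,78] [294,62,47] → 5 memory blocks.
Excess: 6 − 5 = 1.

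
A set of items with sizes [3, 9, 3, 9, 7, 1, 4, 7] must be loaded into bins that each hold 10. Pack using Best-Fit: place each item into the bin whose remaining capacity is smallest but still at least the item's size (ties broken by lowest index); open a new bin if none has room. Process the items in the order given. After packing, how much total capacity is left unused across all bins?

3 → bin 1 (remaining 7)
9 → bin 2 (remaining 1)
3 → bin 1 (remaining 4)
9 → bin 3 (remaining 1)
7 → bin 4 (remaining 3)
1 → bin 2 (remaining 0)
4 → bin 1 (remaining 0)
7 → bin 5 (remaining 3)
5 bins × 10 = 50; used 43; unused 7.

7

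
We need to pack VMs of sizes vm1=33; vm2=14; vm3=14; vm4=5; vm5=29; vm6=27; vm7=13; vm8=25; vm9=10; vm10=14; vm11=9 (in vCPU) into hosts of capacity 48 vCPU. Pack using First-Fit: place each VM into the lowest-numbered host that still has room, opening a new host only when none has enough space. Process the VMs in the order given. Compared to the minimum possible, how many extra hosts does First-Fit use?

0

First-Fit: [33,14] [14,5,29] [27,13] [25,10,9] [14] → 5 hosts.
Total size 193 vCPU; any packing needs at least ⌈193/48⌉ = 5 hosts.
So 5 is already optimal.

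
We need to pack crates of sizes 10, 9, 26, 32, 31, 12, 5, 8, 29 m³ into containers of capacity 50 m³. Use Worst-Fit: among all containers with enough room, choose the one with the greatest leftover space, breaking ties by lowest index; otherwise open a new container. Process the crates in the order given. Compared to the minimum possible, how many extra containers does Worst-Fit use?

Worst-Fit: [10,9,26] [32,5,8] [31,12] [29] → 4 containers.
Total size 162 m³; any packing needs at least ⌈162/50⌉ = 4 containers.
So 4 is already optimal.

0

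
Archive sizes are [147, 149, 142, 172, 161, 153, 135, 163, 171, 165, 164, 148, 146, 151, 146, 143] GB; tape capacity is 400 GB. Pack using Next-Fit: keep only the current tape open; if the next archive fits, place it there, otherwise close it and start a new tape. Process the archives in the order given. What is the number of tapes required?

Put 147 GB in tape 1; 253 GB remain.
Put 149 GB in tape 1; 104 GB remain.
Put 142 GB in tape 2; 258 GB remain.
Put 172 GB in tape 2; 86 GB remain.
Put 161 GB in tape 3; 239 GB remain.
Put 153 GB in tape 3; 86 GB remain.
Put 135 GB in tape 4; 265 GB remain.
Put 163 GB in tape 4; 102 GB remain.
Put 171 GB in tape 5; 229 GB remain.
Put 165 GB in tape 5; 64 GB remain.
Put 164 GB in tape 6; 236 GB remain.
Put 148 GB in tape 6; 88 GB remain.
Put 146 GB in tape 7; 254 GB remain.
Put 151 GB in tape 7; 103 GB remain.
Put 146 GB in tape 8; 254 GB remain.
Put 143 GB in tape 8; 111 GB remain.
Final tapes: [147,149] [142,172] [161,153] [135,163] [171,165] [164,148] [146,151] [146,143].

8 tapes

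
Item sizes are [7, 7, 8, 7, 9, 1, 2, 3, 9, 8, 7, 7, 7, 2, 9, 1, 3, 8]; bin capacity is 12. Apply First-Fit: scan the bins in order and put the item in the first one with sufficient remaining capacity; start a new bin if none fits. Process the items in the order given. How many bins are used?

12 bins

Put 7 in bin 1; 5 remain.
Put 7 in bin 2; 5 remain.
Put 8 in bin 3; 4 remain.
Put 7 in bin 4; 5 remain.
Put 9 in bin 5; 3 remain.
Put 1 in bin 1; 4 remain.
Put 2 in bin 1; 2 remain.
Put 3 in bin 2; 2 remain.
Put 9 in bin 6; 3 remain.
Put 8 in bin 7; 4 remain.
Put 7 in bin 8; 5 remain.
Put 7 in bin 9; 5 remain.
Put 7 in bin 10; 5 remain.
Put 2 in bin 1; 0 remain.
Put 9 in bin 11; 3 remain.
Put 1 in bin 2; 1 remain.
Put 3 in bin 3; 1 remain.
Put 8 in bin 12; 4 remain.
Final bins: [7,1,2,2] [7,3,1] [8,3] [7] [9] [9] [8] [7] [7] [7] [9] [8].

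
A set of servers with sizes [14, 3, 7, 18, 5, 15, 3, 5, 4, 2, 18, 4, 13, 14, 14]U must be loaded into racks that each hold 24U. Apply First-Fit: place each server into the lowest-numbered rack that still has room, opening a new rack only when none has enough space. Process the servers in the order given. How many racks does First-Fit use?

14U → rack 1 (remaining 10U)
3U → rack 1 (remaining 7U)
7U → rack 1 (remaining 0U)
18U → rack 2 (remaining 6U)
5U → rack 2 (remaining 1U)
15U → rack 3 (remaining 9U)
3U → rack 3 (remaining 6U)
5U → rack 3 (remaining 1U)
4U → rack 4 (remaining 20U)
2U → rack 4 (remaining 18U)
18U → rack 4 (remaining 0U)
4U → rack 5 (remaining 20U)
13U → rack 5 (remaining 7U)
14U → rack 6 (remaining 10U)
14U → rack 7 (remaining 10U)

7 racks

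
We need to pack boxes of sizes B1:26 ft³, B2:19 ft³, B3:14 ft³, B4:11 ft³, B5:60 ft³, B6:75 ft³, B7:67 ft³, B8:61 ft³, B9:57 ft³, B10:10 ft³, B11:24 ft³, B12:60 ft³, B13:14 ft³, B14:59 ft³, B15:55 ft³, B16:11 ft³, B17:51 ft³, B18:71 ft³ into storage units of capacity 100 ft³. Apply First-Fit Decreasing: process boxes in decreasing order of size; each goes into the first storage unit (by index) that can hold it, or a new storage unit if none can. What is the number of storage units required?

10

Sorted descending: 75, 71, 67, 61, 60, 60, 59, 57, 55, 51, 26, 24, 19, 14, 14, 11, 11, 10.
Put 75 ft³ in storage unit 1; 25 ft³ remain.
Put 71 ft³ in storage unit 2; 29 ft³ remain.
Put 67 ft³ in storage unit 3; 33 ft³ remain.
Put 61 ft³ in storage unit 4; 39 ft³ remain.
Put 60 ft³ in storage unit 5; 40 ft³ remain.
Put 60 ft³ in storage unit 6; 40 ft³ remain.
Put 59 ft³ in storage unit 7; 41 ft³ remain.
Put 57 ft³ in storage unit 8; 43 ft³ remain.
Put 55 ft³ in storage unit 9; 45 ft³ remain.
Put 51 ft³ in storage unit 10; 49 ft³ remain.
Put 26 ft³ in storage unit 2; 3 ft³ remain.
Put 24 ft³ in storage unit 1; 1 ft³ remain.
Put 19 ft³ in storage unit 3; 14 ft³ remain.
Put 14 ft³ in storage unit 3; 0 ft³ remain.
Put 14 ft³ in storage unit 4; 25 ft³ remain.
Put 11 ft³ in storage unit 4; 14 ft³ remain.
Put 11 ft³ in storage unit 4; 3 ft³ remain.
Put 10 ft³ in storage unit 5; 30 ft³ remain.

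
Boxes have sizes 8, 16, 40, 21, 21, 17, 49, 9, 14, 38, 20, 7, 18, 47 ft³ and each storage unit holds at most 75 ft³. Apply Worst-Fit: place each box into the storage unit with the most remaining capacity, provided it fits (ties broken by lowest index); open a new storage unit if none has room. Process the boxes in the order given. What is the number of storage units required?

5 storage units

storage unit 1: place 8 ft³, 67 ft³ left
storage unit 1: place 16 ft³, 51 ft³ left
storage unit 1: place 40 ft³, 11 ft³ left
storage unit 2: place 21 ft³, 54 ft³ left
storage unit 2: place 21 ft³, 33 ft³ left
storage unit 2: place 17 ft³, 16 ft³ left
storage unit 3: place 49 ft³, 26 ft³ left
storage unit 3: place 9 ft³, 17 ft³ left
storage unit 3: place 14 ft³, 3 ft³ left
storage unit 4: place 38 ft³, 37 ft³ left
storage unit 4: place 20 ft³, 17 ft³ left
storage unit 4: place 7 ft³, 10 ft³ left
storage unit 5: place 18 ft³, 57 ft³ left
storage unit 5: place 47 ft³, 10 ft³ left
Final storage units: [8,16,40] [21,21,17] [49,9,14] [38,20,7] [18,47].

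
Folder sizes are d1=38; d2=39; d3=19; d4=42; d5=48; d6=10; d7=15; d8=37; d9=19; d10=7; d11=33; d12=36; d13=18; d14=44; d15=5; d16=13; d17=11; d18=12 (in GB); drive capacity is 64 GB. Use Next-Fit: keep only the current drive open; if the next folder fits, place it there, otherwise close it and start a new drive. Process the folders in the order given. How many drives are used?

9

Put d1 (38 GB) in drive 1; 26 GB remain.
Put d2 (39 GB) in drive 2; 25 GB remain.
Put d3 (19 GB) in drive 2; 6 GB remain.
Put d4 (42 GB) in drive 3; 22 GB remain.
Put d5 (48 GB) in drive 4; 16 GB remain.
Put d6 (10 GB) in drive 4; 6 GB remain.
Put d7 (15 GB) in drive 5; 49 GB remain.
Put d8 (37 GB) in drive 5; 12 GB remain.
Put d9 (19 GB) in drive 6; 45 GB remain.
Put d10 (7 GB) in drive 6; 38 GB remain.
Put d11 (33 GB) in drive 6; 5 GB remain.
Put d12 (36 GB) in drive 7; 28 GB remain.
Put d13 (18 GB) in drive 7; 10 GB remain.
Put d14 (44 GB) in drive 8; 20 GB remain.
Put d15 (5 GB) in drive 8; 15 GB remain.
Put d16 (13 GB) in drive 8; 2 GB remain.
Put d17 (11 GB) in drive 9; 53 GB remain.
Put d18 (12 GB) in drive 9; 41 GB remain.
Final drives: [38] [39,19] [42] [48,10] [15,37] [19,7,33] [36,18] [44,5,13] [11,12].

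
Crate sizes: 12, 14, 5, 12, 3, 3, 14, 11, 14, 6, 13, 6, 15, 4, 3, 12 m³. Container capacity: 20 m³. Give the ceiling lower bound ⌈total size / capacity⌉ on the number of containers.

8

Total size = 12 + 14 + 5 + 12 + 3 + 3 + 14 + 11 + 14 + 6 + 13 + 6 + 15 + 4 + 3 + 12 = 147 m³.
⌈147 / 20⌉ = 8.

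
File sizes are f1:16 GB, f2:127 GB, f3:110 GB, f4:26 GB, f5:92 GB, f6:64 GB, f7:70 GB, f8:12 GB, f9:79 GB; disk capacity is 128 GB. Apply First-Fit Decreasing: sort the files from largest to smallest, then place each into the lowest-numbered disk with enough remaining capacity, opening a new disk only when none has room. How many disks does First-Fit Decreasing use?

Sorted descending: 127, 110, 92, 79, 70, 64, 26, 16, 12.
disk 1: place 127 GB, 1 GB left
disk 2: place 110 GB, 18 GB left
disk 3: place 92 GB, 36 GB left
disk 4: place 79 GB, 49 GB left
disk 5: place 70 GB, 58 GB left
disk 6: place 64 GB, 64 GB left
disk 3: place 26 GB, 10 GB left
disk 2: place 16 GB, 2 GB left
disk 4: place 12 GB, 37 GB left

6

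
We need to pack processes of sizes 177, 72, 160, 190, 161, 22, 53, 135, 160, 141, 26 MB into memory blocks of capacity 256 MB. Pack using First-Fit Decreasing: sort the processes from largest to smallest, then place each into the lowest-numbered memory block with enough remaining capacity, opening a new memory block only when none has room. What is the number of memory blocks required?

Sorted descending: 190, 177, 161, 160, 160, 141, 135, 72, 53, 26, 22.
memory block 1: place 190 MB, 66 MB left
memory block 2: place 177 MB, 79 MB left
memory block 3: place 161 MB, 95 MB left
memory block 4: place 160 MB, 96 MB left
memory block 5: place 160 MB, 96 MB left
memory block 6: place 141 MB, 115 MB left
memory block 7: place 135 MB, 121 MB left
memory block 2: place 72 MB, 7 MB left
memory block 1: place 53 MB, 13 MB left
memory block 3: place 26 MB, 69 MB left
memory block 3: place 22 MB, 47 MB left

7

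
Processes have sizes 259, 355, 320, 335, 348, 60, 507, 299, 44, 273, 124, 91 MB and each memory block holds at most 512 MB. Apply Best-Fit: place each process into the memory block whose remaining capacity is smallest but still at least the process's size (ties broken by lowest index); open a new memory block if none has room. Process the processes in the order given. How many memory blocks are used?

8

Put 259 MB in memory block 1; 253 MB remain.
Put 355 MB in memory block 2; 157 MB remain.
Put 320 MB in memory block 3; 192 MB remain.
Put 335 MB in memory block 4; 177 MB remain.
Put 348 MB in memory block 5; 164 MB remain.
Put 60 MB in memory block 2; 97 MB remain.
Put 507 MB in memory block 6; 5 MB remain.
Put 299 MB in memory block 7; 213 MB remain.
Put 44 MB in memory block 2; 53 MB remain.
Put 273 MB in memory block 8; 239 MB remain.
Put 124 MB in memory block 5; 40 MB remain.
Put 91 MB in memory block 4; 86 MB remain.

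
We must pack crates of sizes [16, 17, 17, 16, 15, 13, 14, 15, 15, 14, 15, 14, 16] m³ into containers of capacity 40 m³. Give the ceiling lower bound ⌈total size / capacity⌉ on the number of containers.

Total size = 16 + 17 + 17 + 16 + 15 + 13 + 14 + 15 + 15 + 14 + 15 + 14 + 16 = 197 m³.
⌈197 / 40⌉ = 5.

5 containers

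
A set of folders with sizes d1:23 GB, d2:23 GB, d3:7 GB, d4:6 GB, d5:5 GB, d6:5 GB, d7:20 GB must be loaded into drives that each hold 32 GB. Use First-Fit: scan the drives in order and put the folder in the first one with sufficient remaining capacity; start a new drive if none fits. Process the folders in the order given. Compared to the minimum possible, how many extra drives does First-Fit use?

0

First-Fit: [23,7] [23,6] [5,5,20] → 3 drives.
Total size 89 GB; any packing needs at least ⌈89/32⌉ = 3 drives.
So 3 is already optimal.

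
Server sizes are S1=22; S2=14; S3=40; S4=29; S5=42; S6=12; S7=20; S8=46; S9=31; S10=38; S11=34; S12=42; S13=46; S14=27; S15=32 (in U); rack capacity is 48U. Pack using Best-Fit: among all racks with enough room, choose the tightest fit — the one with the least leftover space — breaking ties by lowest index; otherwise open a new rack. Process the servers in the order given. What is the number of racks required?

12 racks

S1 (22U) → rack 1 (remaining 26U)
S2 (14U) → rack 1 (remaining 12U)
S3 (40U) → rack 2 (remaining 8U)
S4 (29U) → rack 3 (remaining 19U)
S5 (42U) → rack 4 (remaining 6U)
S6 (12U) → rack 1 (remaining 0U)
S7 (20U) → rack 5 (remaining 28U)
S8 (46U) → rack 6 (remaining 2U)
S9 (31U) → rack 7 (remaining 17U)
S10 (38U) → rack 8 (remaining 10U)
S11 (34U) → rack 9 (remaining 14U)
S12 (42U) → rack 10 (remaining 6U)
S13 (46U) → rack 11 (remaining 2U)
S14 (27U) → rack 5 (remaining 1U)
S15 (32U) → rack 12 (remaining 16U)
Final racks: [22,14,12] [40] [29] [42] [20,27] [46] [31] [38] [34] [42] [46] [32].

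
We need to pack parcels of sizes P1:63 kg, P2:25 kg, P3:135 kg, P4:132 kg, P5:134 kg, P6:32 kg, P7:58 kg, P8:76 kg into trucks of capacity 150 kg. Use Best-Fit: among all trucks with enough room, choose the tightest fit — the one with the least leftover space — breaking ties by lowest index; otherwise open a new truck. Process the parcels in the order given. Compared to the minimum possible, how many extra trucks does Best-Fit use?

0

Best-Fit: [63,25,32] [135] [132] [134] [58,76] → 5 trucks.
Total size 655 kg; any packing needs at least ⌈655/150⌉ = 5 trucks.
So 5 is already optimal.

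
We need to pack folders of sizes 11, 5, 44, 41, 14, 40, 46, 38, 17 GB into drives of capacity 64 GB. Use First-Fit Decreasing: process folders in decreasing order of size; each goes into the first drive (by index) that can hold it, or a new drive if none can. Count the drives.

5

Sorted descending: 46, 44, 41, 40, 38, 17, 14, 11, 5.
drive 1: place 46 GB, 18 GB left
drive 2: place 44 GB, 20 GB left
drive 3: place 41 GB, 23 GB left
drive 4: place 40 GB, 24 GB left
drive 5: place 38 GB, 26 GB left
drive 1: place 17 GB, 1 GB left
drive 2: place 14 GB, 6 GB left
drive 3: place 11 GB, 12 GB left
drive 2: place 5 GB, 1 GB left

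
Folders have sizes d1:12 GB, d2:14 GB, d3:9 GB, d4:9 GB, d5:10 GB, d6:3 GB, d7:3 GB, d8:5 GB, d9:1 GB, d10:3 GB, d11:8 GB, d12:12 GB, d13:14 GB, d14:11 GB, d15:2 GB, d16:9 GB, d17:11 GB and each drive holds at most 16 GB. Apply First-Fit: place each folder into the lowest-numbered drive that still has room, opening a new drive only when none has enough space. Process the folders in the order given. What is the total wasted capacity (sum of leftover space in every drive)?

drive 1: place d1 (12 GB), 4 GB left
drive 2: place d2 (14 GB), 2 GB left
drive 3: place d3 (9 GB), 7 GB left
drive 4: place d4 (9 GB), 7 GB left
drive 5: place d5 (10 GB), 6 GB left
drive 1: place d6 (3 GB), 1 GB left
drive 3: place d7 (3 GB), 4 GB left
drive 4: place d8 (5 GB), 2 GB left
drive 1: place d9 (1 GB), 0 GB left
drive 3: place d10 (3 GB), 1 GB left
drive 6: place d11 (8 GB), 8 GB left
drive 7: place d12 (12 GB), 4 GB left
drive 8: place d13 (14 GB), 2 GB left
drive 9: place d14 (11 GB), 5 GB left
drive 2: place d15 (2 GB), 0 GB left
drive 10: place d16 (9 GB), 7 GB left
drive 11: place d17 (11 GB), 5 GB left
11 drives × 16 GB = 176 GB; used 136 GB; unused 40 GB.

40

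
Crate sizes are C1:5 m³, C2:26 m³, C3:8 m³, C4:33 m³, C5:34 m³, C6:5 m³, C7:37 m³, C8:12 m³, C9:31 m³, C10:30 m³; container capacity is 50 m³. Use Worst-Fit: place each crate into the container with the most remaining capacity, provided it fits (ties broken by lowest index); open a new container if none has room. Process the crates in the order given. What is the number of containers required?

container 1: place C1 (5 m³), 45 m³ left
container 1: place C2 (26 m³), 19 m³ left
container 1: place C3 (8 m³), 11 m³ left
container 2: place C4 (33 m³), 17 m³ left
container 3: place C5 (34 m³), 16 m³ left
container 2: place C6 (5 m³), 12 m³ left
container 4: place C7 (37 m³), 13 m³ left
container 3: place C8 (12 m³), 4 m³ left
container 5: place C9 (31 m³), 19 m³ left
container 6: place C10 (30 m³), 20 m³ left
Final containers: [5,26,8] [33,5] [34,12] [37] [31] [30].

6 containers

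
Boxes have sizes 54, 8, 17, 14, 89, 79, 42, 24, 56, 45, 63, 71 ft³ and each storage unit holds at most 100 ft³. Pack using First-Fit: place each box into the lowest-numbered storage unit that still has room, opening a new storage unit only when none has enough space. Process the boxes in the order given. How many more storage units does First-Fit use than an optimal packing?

2

First-Fit: [54,8,17,14] [89] [79] [42,24] [56] [45] [63] [71] → 8 storage units.
Total size 562 ft³; any packing needs at least ⌈562/100⌉ = 6 storage units.
An optimal packing achieves that bound: [89,8] [79,17] [71,24] [63,14] [56,42] [54,45] → 6 storage units.
Excess: 8 − 6 = 2.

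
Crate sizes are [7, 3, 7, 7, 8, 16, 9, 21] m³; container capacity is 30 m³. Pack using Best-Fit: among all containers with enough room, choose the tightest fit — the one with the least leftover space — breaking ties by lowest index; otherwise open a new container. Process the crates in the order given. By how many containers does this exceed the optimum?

Best-Fit: [7,3,7,7] [8,16] [9,21] → 3 containers.
Total size 78 m³; any packing needs at least ⌈78/30⌉ = 3 containers.
So 3 is already optimal.

0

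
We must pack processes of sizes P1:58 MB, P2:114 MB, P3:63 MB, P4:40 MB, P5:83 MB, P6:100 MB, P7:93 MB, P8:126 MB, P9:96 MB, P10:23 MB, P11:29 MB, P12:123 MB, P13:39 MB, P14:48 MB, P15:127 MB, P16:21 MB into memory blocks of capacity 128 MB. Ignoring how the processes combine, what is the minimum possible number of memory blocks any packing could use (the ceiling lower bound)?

10

Total size = 58 + 114 + 63 + 40 + 83 + 100 + 93 + 126 + 96 + 23 + 29 + 123 + 39 + 48 + 127 + 21 = 1183 MB.
⌈1183 / 128⌉ = 10.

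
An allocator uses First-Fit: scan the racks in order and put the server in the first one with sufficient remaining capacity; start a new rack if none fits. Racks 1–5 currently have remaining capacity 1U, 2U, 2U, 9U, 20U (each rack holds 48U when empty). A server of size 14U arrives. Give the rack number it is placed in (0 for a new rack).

Racks with room: rack 5 (20U).
The first with room is rack 5.

5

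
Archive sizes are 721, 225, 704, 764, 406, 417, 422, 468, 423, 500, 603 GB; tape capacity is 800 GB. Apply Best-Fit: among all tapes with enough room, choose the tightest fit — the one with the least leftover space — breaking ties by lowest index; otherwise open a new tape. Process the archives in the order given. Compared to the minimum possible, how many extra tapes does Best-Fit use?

Best-Fit: [721] [225,406] [704] [764] [417] [422] [468] [423] [500] [603] → 10 tapes.
10 archives exceed 400 GB (half the capacity), and no two of those can share a tape, so at least 10 tapes are needed.
So 10 is already optimal.

0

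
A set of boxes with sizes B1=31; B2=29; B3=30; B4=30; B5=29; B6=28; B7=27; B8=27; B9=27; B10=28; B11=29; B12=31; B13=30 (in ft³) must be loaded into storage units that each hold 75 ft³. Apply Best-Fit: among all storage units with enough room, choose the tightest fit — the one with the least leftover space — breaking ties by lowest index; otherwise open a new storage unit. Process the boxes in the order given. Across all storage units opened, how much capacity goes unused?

storage unit 1: place B1 (31 ft³), 44 ft³ left
storage unit 1: place B2 (29 ft³), 15 ft³ left
storage unit 2: place B3 (30 ft³), 45 ft³ left
storage unit 2: place B4 (30 ft³), 15 ft³ left
storage unit 3: place B5 (29 ft³), 46 ft³ left
storage unit 3: place B6 (28 ft³), 18 ft³ left
storage unit 4: place B7 (27 ft³), 48 ft³ left
storage unit 4: place B8 (27 ft³), 21 ft³ left
storage unit 5: place B9 (27 ft³), 48 ft³ left
storage unit 5: place B10 (28 ft³), 20 ft³ left
storage unit 6: place B11 (29 ft³), 46 ft³ left
storage unit 6: place B12 (31 ft³), 15 ft³ left
storage unit 7: place B13 (30 ft³), 45 ft³ left
7 storage units × 75 ft³ = 525 ft³; used 376 ft³; unused 149 ft³.

149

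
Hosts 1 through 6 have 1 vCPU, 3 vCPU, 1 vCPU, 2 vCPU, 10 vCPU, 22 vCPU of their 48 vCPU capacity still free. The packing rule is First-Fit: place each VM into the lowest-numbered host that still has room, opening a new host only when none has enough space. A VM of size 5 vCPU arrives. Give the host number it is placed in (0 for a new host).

5

Hosts with room: host 5 (10 vCPU), host 6 (22 vCPU).
The first with room is host 5.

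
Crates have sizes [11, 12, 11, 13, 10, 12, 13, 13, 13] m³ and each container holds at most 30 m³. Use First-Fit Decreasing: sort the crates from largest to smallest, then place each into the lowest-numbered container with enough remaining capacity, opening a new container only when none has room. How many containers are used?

Sorted descending: 13, 13, 13, 13, 12, 12, 11, 11, 10.
container 1: place 13 m³, 17 m³ left
container 1: place 13 m³, 4 m³ left
container 2: place 13 m³, 17 m³ left
container 2: place 13 m³, 4 m³ left
container 3: place 12 m³, 18 m³ left
container 3: place 12 m³, 6 m³ left
container 4: place 11 m³, 19 m³ left
container 4: place 11 m³, 8 m³ left
container 5: place 10 m³, 20 m³ left
Final containers: [13,13] [13,13] [12,12] [11,11] [10].

5 containers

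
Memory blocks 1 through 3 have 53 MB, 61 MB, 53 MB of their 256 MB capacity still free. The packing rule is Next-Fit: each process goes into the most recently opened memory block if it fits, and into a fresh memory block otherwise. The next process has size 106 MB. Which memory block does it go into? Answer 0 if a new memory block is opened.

0

Next-Fit only looks at memory block 3, which has 53 MB free.
106 MB does not fit, so a new memory block is opened.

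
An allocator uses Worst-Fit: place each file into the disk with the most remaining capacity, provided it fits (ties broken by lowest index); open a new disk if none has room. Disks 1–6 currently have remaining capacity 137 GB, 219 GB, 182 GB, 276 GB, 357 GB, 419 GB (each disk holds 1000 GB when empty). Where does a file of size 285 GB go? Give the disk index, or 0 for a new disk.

Disks with room: disk 5 (357 GB), disk 6 (419 GB).
Most room is disk 6 with 419 GB free.

6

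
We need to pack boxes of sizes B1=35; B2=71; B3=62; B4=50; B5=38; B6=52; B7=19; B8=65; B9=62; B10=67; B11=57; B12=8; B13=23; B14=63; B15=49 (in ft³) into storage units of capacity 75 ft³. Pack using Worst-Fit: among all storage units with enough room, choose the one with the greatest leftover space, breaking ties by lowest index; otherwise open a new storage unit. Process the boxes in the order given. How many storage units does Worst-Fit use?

11

B1 (35 ft³) → storage unit 1 (remaining 40 ft³)
B2 (71 ft³) → storage unit 2 (remaining 4 ft³)
B3 (62 ft³) → storage unit 3 (remaining 13 ft³)
B4 (50 ft³) → storage unit 4 (remaining 25 ft³)
B5 (38 ft³) → storage unit 1 (remaining 2 ft³)
B6 (52 ft³) → storage unit 5 (remaining 23 ft³)
B7 (19 ft³) → storage unit 4 (remaining 6 ft³)
B8 (65 ft³) → storage unit 6 (remaining 10 ft³)
B9 (62 ft³) → storage unit 7 (remaining 13 ft³)
B10 (67 ft³) → storage unit 8 (remaining 8 ft³)
B11 (57 ft³) → storage unit 9 (remaining 18 ft³)
B12 (8 ft³) → storage unit 5 (remaining 15 ft³)
B13 (23 ft³) → storage unit 10 (remaining 52 ft³)
B14 (63 ft³) → storage unit 11 (remaining 12 ft³)
B15 (49 ft³) → storage unit 10 (remaining 3 ft³)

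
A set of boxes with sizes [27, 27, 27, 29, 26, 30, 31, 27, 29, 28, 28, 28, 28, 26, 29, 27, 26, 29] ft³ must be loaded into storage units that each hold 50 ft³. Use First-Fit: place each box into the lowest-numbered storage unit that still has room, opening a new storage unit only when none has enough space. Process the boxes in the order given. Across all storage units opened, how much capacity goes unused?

storage unit 1: place 27 ft³, 23 ft³ left
storage unit 2: place 27 ft³, 23 ft³ left
storage unit 3: place 27 ft³, 23 ft³ left
storage unit 4: place 29 ft³, 21 ft³ left
storage unit 5: place 26 ft³, 24 ft³ left
storage unit 6: place 30 ft³, 20 ft³ left
storage unit 7: place 31 ft³, 19 ft³ left
storage unit 8: place 27 ft³, 23 ft³ left
storage unit 9: place 29 ft³, 21 ft³ left
storage unit 10: place 28 ft³, 22 ft³ left
storage unit 11: place 28 ft³, 22 ft³ left
storage unit 12: place 28 ft³, 22 ft³ left
storage unit 13: place 28 ft³, 22 ft³ left
storage unit 14: place 26 ft³, 24 ft³ left
storage unit 15: place 29 ft³, 21 ft³ left
storage unit 16: place 27 ft³, 23 ft³ left
storage unit 17: place 26 ft³, 24 ft³ left
storage unit 18: place 29 ft³, 21 ft³ left
18 storage units × 50 ft³ = 900 ft³; used 502 ft³; unused 398 ft³.

398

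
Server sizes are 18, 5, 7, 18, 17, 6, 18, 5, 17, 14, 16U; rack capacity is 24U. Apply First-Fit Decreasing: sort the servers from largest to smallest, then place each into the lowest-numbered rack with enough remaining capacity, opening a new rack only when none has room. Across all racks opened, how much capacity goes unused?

27

Sorted descending: 18, 18, 18, 17, 17, 16, 14, 7, 6, 5, 5.
18U → rack 1 (remaining 6U)
18U → rack 2 (remaining 6U)
18U → rack 3 (remaining 6U)
17U → rack 4 (remaining 7U)
17U → rack 5 (remaining 7U)
16U → rack 6 (remaining 8U)
14U → rack 7 (remaining 10U)
7U → rack 4 (remaining 0U)
6U → rack 1 (remaining 0U)
5U → rack 2 (remaining 1U)
5U → rack 3 (remaining 1U)
7 racks × 24U = 168U; used 141U; unused 27U.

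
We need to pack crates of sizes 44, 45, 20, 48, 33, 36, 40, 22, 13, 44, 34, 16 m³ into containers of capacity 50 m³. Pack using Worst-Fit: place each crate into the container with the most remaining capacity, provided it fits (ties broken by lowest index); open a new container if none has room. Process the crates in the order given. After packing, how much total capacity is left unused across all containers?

55

Put 44 m³ in container 1; 6 m³ remain.
Put 45 m³ in container 2; 5 m³ remain.
Put 20 m³ in container 3; 30 m³ remain.
Put 48 m³ in container 4; 2 m³ remain.
Put 33 m³ in container 5; 17 m³ remain.
Put 36 m³ in container 6; 14 m³ remain.
Put 40 m³ in container 7; 10 m³ remain.
Put 22 m³ in container 3; 8 m³ remain.
Put 13 m³ in container 5; 4 m³ remain.
Put 44 m³ in container 8; 6 m³ remain.
Put 34 m³ in container 9; 16 m³ remain.
Put 16 m³ in container 9; 0 m³ remain.
9 containers × 50 m³ = 450 m³; used 395 m³; unused 55 m³.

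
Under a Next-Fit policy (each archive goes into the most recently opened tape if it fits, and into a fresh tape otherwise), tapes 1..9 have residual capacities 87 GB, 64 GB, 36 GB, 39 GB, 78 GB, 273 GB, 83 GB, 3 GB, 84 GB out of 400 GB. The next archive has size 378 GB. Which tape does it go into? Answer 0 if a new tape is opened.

0

Next-Fit only looks at tape 9, which has 84 GB free.
378 GB does not fit, so a new tape is opened.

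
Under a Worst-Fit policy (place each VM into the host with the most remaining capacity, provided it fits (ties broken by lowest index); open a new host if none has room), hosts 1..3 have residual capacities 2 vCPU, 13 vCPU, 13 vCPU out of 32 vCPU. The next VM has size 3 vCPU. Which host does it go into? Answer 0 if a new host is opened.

2

Hosts with room: host 2 (13 vCPU), host 3 (13 vCPU).
Most room is host 2 with 13 vCPU free.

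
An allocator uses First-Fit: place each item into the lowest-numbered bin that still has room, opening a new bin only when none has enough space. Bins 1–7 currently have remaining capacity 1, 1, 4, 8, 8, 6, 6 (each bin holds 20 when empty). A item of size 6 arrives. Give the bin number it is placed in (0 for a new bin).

Bins with room: bin 4 (8), bin 5 (8), bin 6 (6), bin 7 (6).
The first with room is bin 4.

4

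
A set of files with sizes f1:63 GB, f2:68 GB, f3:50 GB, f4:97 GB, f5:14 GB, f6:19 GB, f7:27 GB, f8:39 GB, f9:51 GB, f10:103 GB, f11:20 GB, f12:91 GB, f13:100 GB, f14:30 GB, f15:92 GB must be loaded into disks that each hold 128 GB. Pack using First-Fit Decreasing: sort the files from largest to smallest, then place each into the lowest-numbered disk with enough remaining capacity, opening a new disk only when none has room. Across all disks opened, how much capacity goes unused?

160

Sorted descending: 103, 100, 97, 92, 91, 68, 63, 51, 50, 39, 30, 27, 20, 19, 14.
103 GB → disk 1 (remaining 25 GB)
100 GB → disk 2 (remaining 28 GB)
97 GB → disk 3 (remaining 31 GB)
92 GB → disk 4 (remaining 36 GB)
91 GB → disk 5 (remaining 37 GB)
68 GB → disk 6 (remaining 60 GB)
63 GB → disk 7 (remaining 65 GB)
51 GB → disk 6 (remaining 9 GB)
50 GB → disk 7 (remaining 15 GB)
39 GB → disk 8 (remaining 89 GB)
30 GB → disk 3 (remaining 1 GB)
27 GB → disk 2 (remaining 1 GB)
20 GB → disk 1 (remaining 5 GB)
19 GB → disk 4 (remaining 17 GB)
14 GB → disk 4 (remaining 3 GB)
8 disks × 128 GB = 1024 GB; used 864 GB; unused 160 GB.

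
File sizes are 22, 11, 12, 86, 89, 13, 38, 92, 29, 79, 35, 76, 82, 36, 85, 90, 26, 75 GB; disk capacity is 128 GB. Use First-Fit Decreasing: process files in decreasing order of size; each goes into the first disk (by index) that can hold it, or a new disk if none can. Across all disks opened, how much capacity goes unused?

176

Sorted descending: 92, 90, 89, 86, 85, 82, 79, 76, 75, 38, 36, 35, 29, 26, 22, 13, 12, 11.
92 GB → disk 1 (remaining 36 GB)
90 GB → disk 2 (remaining 38 GB)
89 GB → disk 3 (remaining 39 GB)
86 GB → disk 4 (remaining 42 GB)
85 GB → disk 5 (remaining 43 GB)
82 GB → disk 6 (remaining 46 GB)
79 GB → disk 7 (remaining 49 GB)
76 GB → disk 8 (remaining 52 GB)
75 GB → disk 9 (remaining 53 GB)
38 GB → disk 2 (remaining 0 GB)
36 GB → disk 1 (remaining 0 GB)
35 GB → disk 3 (remaining 4 GB)
29 GB → disk 4 (remaining 13 GB)
26 GB → disk 5 (remaining 17 GB)
22 GB → disk 6 (remaining 24 GB)
13 GB → disk 4 (remaining 0 GB)
12 GB → disk 5 (remaining 5 GB)
11 GB → disk 6 (remaining 13 GB)
9 disks × 128 GB = 1152 GB; used 976 GB; unused 176 GB.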